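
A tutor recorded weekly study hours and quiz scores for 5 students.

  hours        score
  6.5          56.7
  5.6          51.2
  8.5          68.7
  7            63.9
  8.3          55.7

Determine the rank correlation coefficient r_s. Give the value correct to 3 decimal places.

0.700

Rank hours: 2, 1, 5, 3, 4
Rank score: 3, 1, 5, 4, 2
d = rank(hours) − rank(score): -1, 0, 0, -1, 2; Σd² = 6
ρ = 1 − 6Σd² / [n(n²−1)] = 1 − 6×6 / (5×24) = 1 − 36/120 ≈ 0.700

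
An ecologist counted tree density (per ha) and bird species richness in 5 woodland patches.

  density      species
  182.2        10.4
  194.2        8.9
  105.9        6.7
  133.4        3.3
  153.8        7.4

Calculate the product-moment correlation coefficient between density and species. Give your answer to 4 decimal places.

n = 5, Σx = 769.5, Σy = 36.7, Σx² = 123575.29, Σy² = 297.91, Σxy = 5911.13
nΣxy − ΣxΣy = 29555.65 − 28240.65 = 1315
nΣx² − (Σx)² = 617876.45 − 592130.25 = 25746.2; nΣy² − (Σy)² = 1489.55 − 1346.89 = 142.66
r = 1315 / √(25746.2 × 142.66) = 1315 / 1916.4949 ≈ 0.6861

0.6861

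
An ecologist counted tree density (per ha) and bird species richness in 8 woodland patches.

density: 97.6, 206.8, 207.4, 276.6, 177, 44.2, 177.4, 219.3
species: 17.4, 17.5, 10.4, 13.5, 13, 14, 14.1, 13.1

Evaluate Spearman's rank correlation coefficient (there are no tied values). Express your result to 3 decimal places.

-0.333

Rank density: 2, 5, 6, 8, 3, 1, 4, 7
Rank species: 7, 8, 1, 4, 2, 5, 6, 3
d = rank(density) − rank(species): -5, -3, 5, 4, 1, -4, -2, 4; Σd² = 112
ρ = 1 − 6Σd² / [n(n²−1)] = 1 − 6×112 / (8×63) = 1 − 672/504 ≈ -0.333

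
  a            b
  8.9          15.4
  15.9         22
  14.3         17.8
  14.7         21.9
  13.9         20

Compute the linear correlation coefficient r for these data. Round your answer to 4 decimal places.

n = 5, Σa = 67.7, Σb = 97.1, Σa² = 945.81, Σb² = 1917.61, Σab = 1341.33
nΣab − ΣaΣb = 6706.65 − 6573.67 = 132.98
nΣa² − (Σa)² = 4729.05 − 4583.29 = 145.76; nΣb² − (Σb)² = 9588.05 − 9428.41 = 159.64
r = 132.98 / √(145.76 × 159.64) = 132.98 / 152.5422 ≈ 0.8718

0.8718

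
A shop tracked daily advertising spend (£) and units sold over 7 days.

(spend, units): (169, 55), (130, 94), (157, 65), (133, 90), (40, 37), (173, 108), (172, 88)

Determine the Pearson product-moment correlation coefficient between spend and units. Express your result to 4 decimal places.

0.6013

n = 7, Σx = 974, Σy = 537, Σx² = 148912, Σy² = 44963, Σxy = 78990
nΣxy − ΣxΣy = 552930 − 523038 = 29892
nΣx² − (Σx)² = 1042384 − 948676 = 93708; nΣy² − (Σy)² = 314741 − 288369 = 26372
r = 29892 / √(93708 × 26372) = 29892 / 49711.8434 ≈ 0.6013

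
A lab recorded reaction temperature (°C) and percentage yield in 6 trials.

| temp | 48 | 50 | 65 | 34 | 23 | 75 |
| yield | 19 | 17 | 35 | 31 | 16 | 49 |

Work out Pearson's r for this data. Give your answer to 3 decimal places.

n = 6, Σx = 295, Σy = 167, Σx² = 16339, Σy² = 5493, Σxy = 9134
nΣxy − ΣxΣy = 54804 − 49265 = 5539
nΣx² − (Σx)² = 98034 − 87025 = 11009; nΣy² − (Σy)² = 32958 − 27889 = 5069
r = 5539 / √(11009 × 5069) = 5539 / 7470.2491 ≈ 0.741

0.741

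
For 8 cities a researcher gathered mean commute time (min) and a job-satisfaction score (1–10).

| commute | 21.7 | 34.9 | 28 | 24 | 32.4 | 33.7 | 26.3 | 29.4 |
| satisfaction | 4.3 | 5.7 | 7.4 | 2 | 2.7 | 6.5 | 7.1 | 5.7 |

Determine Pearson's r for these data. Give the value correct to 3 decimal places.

0.243

n = 8, Σx = 230.4, Σy = 41.4, Σx² = 6790.4, Σy² = 242.18, Σxy = 1208.28
nΣxy − ΣxΣy = 9666.24 − 9538.56 = 127.68
nΣx² − (Σx)² = 54323.2 − 53084.16 = 1239.04; nΣy² − (Σy)² = 1937.44 − 1713.96 = 223.48
r = 127.68 / √(1239.04 × 223.48) = 127.68 / 526.2135 ≈ 0.243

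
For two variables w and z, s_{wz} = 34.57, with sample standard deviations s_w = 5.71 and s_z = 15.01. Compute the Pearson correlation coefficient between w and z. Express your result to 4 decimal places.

0.4034

r = Cov(w,z) / (s_w · s_z) = 34.57 / (5.71 × 15.01)
  = 34.57 / 85.7071 ≈ 0.4034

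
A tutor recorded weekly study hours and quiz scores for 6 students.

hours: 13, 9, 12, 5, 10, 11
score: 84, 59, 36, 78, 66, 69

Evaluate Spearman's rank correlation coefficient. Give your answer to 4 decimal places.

Rank hours: 6, 2, 5, 1, 3, 4
Rank score: 6, 2, 1, 5, 3, 4
d = rank(hours) − rank(score): 0, 0, 4, -4, 0, 0; Σd² = 32
ρ = 1 − 6Σd² / [n(n²−1)] = 1 − 6×32 / (6×35) = 1 − 192/210 ≈ 0.0857

0.0857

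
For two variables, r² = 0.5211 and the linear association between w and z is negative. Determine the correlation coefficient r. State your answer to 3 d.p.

|r| = √0.5211 = 0.722
The association is negative, so r = −0.722.

-0.722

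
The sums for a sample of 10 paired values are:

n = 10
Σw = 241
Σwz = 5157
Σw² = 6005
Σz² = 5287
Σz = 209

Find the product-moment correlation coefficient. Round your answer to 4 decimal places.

0.2823

r = (nΣwz − ΣwΣz) / √[(nΣw² − (Σw)²)(nΣz² − (Σz)²)]
Numerator: 10×5157 − 241×209 = 1201
Denominator: √[(60050 − 58081)(52870 − 43681)] = √[1969 × 9189] = 4253.6033
r = 1201 / 4253.6033 ≈ 0.2823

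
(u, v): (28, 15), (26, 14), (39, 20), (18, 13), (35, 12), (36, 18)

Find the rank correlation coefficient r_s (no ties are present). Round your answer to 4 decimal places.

Rank u: 3, 2, 6, 1, 4, 5
Rank v: 4, 3, 6, 2, 1, 5
d = rank(u) − rank(v): -1, -1, 0, -1, 3, 0; Σd² = 12
ρ = 1 − 6Σd² / [n(n²−1)] = 1 − 6×12 / (6×35) = 1 − 72/210 ≈ 0.6571

0.6571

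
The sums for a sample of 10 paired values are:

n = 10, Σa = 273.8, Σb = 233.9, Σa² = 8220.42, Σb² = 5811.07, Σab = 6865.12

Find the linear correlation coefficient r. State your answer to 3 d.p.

r = (nΣab − ΣaΣb) / √[(nΣa² − (Σa)²)(nΣb² − (Σb)²)]
Numerator: 10×6865.12 − 273.8×233.9 = 4609.38
Denominator: √[(82204.2 − 74966.44)(58110.7 − 54709.21)] = √[7237.76 × 3401.49] = 4961.7707
r = 4609.38 / 4961.7707 ≈ 0.929

0.929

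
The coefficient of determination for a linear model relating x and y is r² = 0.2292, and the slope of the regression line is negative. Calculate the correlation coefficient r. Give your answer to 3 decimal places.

|r| = √0.2292 = 0.479
The association is negative, so r = −0.479.

-0.479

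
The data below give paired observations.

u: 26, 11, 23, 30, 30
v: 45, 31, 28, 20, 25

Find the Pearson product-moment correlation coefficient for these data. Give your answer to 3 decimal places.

n = 5, Σu = 120, Σv = 149, Σu² = 3126, Σv² = 4795, Σuv = 3505
nΣuv − ΣuΣv = 17525 − 17880 = -355
nΣu² − (Σu)² = 15630 − 14400 = 1230; nΣv² − (Σv)² = 23975 − 22201 = 1774
r = -355 / √(1230 × 1774) = -355 / 1477.1662 ≈ -0.240

-0.240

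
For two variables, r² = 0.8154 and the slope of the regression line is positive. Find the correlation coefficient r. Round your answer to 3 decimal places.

0.903

|r| = √0.8154 = 0.903
The association is positive, so r = 0.903.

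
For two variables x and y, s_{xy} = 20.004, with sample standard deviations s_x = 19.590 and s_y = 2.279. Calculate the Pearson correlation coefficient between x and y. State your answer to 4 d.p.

r = Cov(x,y) / (s_x · s_y) = 20.004 / (19.590 × 2.279)
  = 20.004 / 44.6456 ≈ 0.4481

0.4481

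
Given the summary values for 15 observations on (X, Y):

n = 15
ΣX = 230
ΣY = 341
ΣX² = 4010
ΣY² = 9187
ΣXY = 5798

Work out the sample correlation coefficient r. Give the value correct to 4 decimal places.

0.6836

r = (nΣXY − ΣXΣY) / √[(nΣX² − (ΣX)²)(nΣY² − (ΣY)²)]
Numerator: 15×5798 − 230×341 = 8540
Denominator: √[(60150 − 52900)(137805 − 116281)] = √[7250 × 21524] = 12491.9574
r = 8540 / 12491.9574 ≈ 0.6836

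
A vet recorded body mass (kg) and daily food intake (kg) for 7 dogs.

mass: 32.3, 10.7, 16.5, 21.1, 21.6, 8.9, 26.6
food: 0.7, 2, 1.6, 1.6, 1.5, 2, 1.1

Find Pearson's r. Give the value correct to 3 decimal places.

-0.974

n = 7, Σx = 137.7, Σy = 10.5, Σx² = 3128.57, Σy² = 17.07, Σxy = 183.63
nΣxy − ΣxΣy = 1285.41 − 1445.85 = -160.44
nΣx² − (Σx)² = 21899.99 − 18961.29 = 2938.7; nΣy² − (Σy)² = 119.49 − 110.25 = 9.24
r = -160.44 / √(2938.7 × 9.24) = -160.44 / 164.7835 ≈ -0.974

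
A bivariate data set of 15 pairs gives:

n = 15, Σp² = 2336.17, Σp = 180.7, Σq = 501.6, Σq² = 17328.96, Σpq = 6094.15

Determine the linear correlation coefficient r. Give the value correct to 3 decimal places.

0.173

r = (nΣpq − ΣpΣq) / √[(nΣp² − (Σp)²)(nΣq² − (Σq)²)]
Numerator: 15×6094.15 − 180.7×501.6 = 773.13
Denominator: √[(35042.55 − 32652.49)(259934.4 − 251602.56)] = √[2390.06 × 8331.84] = 4462.4654
r = 773.13 / 4462.4654 ≈ 0.173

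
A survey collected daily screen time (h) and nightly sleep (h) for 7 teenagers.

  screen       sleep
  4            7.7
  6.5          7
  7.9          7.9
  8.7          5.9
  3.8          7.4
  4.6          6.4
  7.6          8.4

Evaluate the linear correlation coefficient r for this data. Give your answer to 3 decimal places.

-0.069

n = 7, Σx = 43.1, Σy = 50.7, Σx² = 289.71, Σy² = 371.79, Σxy = 311.44
nΣxy − ΣxΣy = 2180.08 − 2185.17 = -5.09
nΣx² − (Σx)² = 2027.97 − 1857.61 = 170.36; nΣy² − (Σy)² = 2602.53 − 2570.49 = 32.04
r = -5.09 / √(170.36 × 32.04) = -5.09 / 73.8805 ≈ -0.069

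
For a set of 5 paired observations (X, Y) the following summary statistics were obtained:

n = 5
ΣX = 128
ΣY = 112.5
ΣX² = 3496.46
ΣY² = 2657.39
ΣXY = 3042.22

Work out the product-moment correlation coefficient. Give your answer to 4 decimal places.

0.9745

r = (nΣXY − ΣXΣY) / √[(nΣX² − (ΣX)²)(nΣY² − (ΣY)²)]
Numerator: 5×3042.22 − 128×112.5 = 811.1
Denominator: √[(17482.3 − 16384)(13286.95 − 12656.25)] = √[1098.3 × 630.7] = 832.2847
r = 811.1 / 832.2847 ≈ 0.9745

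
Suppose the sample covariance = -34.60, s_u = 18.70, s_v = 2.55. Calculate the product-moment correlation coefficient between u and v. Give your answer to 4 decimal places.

-0.7256

r = Cov(u,v) / (s_u · s_v) = -34.60 / (18.70 × 2.55)
  = -34.60 / 47.6850 ≈ -0.7256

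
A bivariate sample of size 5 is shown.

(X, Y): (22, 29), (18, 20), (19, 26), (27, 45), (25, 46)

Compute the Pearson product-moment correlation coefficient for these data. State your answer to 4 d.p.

n = 5, ΣX = 111, ΣY = 166, ΣX² = 2523, ΣY² = 6058, ΣXY = 3857
nΣXY − ΣXΣY = 19285 − 18426 = 859
nΣX² − (ΣX)² = 12615 − 12321 = 294; nΣY² − (ΣY)² = 30290 − 27556 = 2734
r = 859 / √(294 × 2734) = 859 / 896.5467 ≈ 0.9581

0.9581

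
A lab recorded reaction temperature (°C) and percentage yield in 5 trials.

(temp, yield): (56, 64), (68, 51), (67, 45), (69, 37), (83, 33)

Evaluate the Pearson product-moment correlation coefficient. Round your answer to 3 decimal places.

-0.890

n = 5, Σx = 343, Σy = 230, Σx² = 23899, Σy² = 11180, Σxy = 15359
nΣxy − ΣxΣy = 76795 − 78890 = -2095
nΣx² − (Σx)² = 119495 − 117649 = 1846; nΣy² − (Σy)² = 55900 − 52900 = 3000
r = -2095 / √(1846 × 3000) = -2095 / 2353.2956 ≈ -0.890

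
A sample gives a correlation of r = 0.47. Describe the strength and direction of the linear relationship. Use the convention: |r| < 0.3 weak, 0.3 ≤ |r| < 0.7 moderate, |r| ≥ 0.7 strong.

r = 0.47 > 0 so the relationship is positive.
|r| = 0.47, which falls in the moderate range.

moderate positive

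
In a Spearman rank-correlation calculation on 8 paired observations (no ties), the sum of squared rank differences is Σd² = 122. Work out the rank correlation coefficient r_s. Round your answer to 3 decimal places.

-0.452

ρ = 1 − 6Σd² / [n(n²−1)] = 1 − 6×122 / (8×63)
  = 1 − 732/504 = 1 − 1.4524 ≈ -0.452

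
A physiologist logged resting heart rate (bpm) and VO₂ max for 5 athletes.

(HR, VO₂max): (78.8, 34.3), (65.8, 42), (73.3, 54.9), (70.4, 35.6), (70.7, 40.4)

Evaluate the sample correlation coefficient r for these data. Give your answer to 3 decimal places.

n = 5, Σx = 359, Σy = 207.2, Σx² = 25866.62, Σy² = 8854.02, Σxy = 14853.13
nΣxy − ΣxΣy = 74265.65 − 74384.8 = -119.15
nΣx² − (Σx)² = 129333.1 − 128881 = 452.1; nΣy² − (Σy)² = 44270.1 − 42931.84 = 1338.26
r = -119.15 / √(452.1 × 1338.26) = -119.15 / 777.8350 ≈ -0.153

-0.153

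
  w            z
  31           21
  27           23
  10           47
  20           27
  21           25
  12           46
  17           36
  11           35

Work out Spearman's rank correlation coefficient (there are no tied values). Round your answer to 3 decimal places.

-0.929

Rank w: 8, 7, 1, 5, 6, 3, 4, 2
Rank z: 1, 2, 8, 4, 3, 7, 6, 5
d = rank(w) − rank(z): 7, 5, -7, 1, 3, -4, -2, -3; Σd² = 162
ρ = 1 − 6Σd² / [n(n²−1)] = 1 − 6×162 / (8×63) = 1 − 972/504 ≈ -0.929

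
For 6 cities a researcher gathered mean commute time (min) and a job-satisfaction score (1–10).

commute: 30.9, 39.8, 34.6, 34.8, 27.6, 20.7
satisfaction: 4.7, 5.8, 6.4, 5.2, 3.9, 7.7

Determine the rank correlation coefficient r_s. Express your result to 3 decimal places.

-0.029

Rank commute: 3, 6, 4, 5, 2, 1
Rank satisfaction: 2, 4, 5, 3, 1, 6
d = rank(commute) − rank(satisfaction): 1, 2, -1, 2, 1, -5; Σd² = 36
ρ = 1 − 6Σd² / [n(n²−1)] = 1 − 6×36 / (6×35) = 1 − 216/210 ≈ -0.029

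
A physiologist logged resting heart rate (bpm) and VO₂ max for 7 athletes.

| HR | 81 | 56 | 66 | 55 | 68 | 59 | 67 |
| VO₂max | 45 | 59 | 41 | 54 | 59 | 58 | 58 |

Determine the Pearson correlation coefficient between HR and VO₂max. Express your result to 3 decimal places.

-0.512

n = 7, Σx = 452, Σy = 374, Σx² = 29672, Σy² = 20312, Σxy = 23945
nΣxy − ΣxΣy = 167615 − 169048 = -1433
nΣx² − (Σx)² = 207704 − 204304 = 3400; nΣy² − (Σy)² = 142184 − 139876 = 2308
r = -1433 / √(3400 × 2308) = -1433 / 2801.2854 ≈ -0.512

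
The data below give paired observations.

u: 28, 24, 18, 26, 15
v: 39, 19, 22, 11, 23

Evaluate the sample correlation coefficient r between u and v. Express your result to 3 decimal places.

n = 5, Σu = 111, Σv = 114, Σu² = 2585, Σv² = 3016, Σuv = 2575
nΣuv − ΣuΣv = 12875 − 12654 = 221
nΣu² − (Σu)² = 12925 − 12321 = 604; nΣv² − (Σv)² = 15080 − 12996 = 2084
r = 221 / √(604 × 2084) = 221 / 1121.9340 ≈ 0.197

0.197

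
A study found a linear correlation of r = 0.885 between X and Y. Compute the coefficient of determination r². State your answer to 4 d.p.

0.7832

r² = (0.885)² = 0.7832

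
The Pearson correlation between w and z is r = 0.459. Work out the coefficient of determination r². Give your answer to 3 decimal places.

0.211

r² = (0.459)² = 0.211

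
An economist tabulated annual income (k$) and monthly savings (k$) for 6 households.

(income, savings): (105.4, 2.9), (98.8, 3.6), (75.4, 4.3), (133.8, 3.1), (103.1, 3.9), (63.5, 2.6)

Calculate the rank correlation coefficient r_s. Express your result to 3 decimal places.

-0.029

Rank income: 5, 3, 2, 6, 4, 1
Rank savings: 2, 4, 6, 3, 5, 1
d = rank(income) − rank(savings): 3, -1, -4, 3, -1, 0; Σd² = 36
ρ = 1 − 6Σd² / [n(n²−1)] = 1 − 6×36 / (6×35) = 1 − 216/210 ≈ -0.029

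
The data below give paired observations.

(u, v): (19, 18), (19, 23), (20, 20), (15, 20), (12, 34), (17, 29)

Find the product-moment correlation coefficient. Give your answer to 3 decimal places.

-0.720

n = 6, Σu = 102, Σv = 144, Σu² = 1780, Σv² = 3650, Σuv = 2380
nΣuv − ΣuΣv = 14280 − 14688 = -408
nΣu² − (Σu)² = 10680 − 10404 = 276; nΣv² − (Σv)² = 21900 − 20736 = 1164
r = -408 / √(276 × 1164) = -408 / 566.8016 ≈ -0.720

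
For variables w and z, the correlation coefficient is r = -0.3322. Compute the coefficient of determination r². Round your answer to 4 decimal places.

0.1104

r² = (-0.3322)² = 0.1104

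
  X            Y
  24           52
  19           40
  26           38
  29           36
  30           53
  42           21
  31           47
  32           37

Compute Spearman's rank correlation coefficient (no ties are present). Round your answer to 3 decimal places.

-0.429

Rank X: 2, 1, 3, 4, 5, 8, 6, 7
Rank Y: 7, 5, 4, 2, 8, 1, 6, 3
d = rank(X) − rank(Y): -5, -4, -1, 2, -3, 7, 0, 4; Σd² = 120
ρ = 1 − 6Σd² / [n(n²−1)] = 1 − 6×120 / (8×63) = 1 − 720/504 ≈ -0.429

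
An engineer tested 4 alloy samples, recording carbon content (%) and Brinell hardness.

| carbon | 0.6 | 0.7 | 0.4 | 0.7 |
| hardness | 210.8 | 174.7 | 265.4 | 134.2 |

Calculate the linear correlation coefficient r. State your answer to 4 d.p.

n = 4, Σx = 2.4, Σy = 785.1, Σx² = 1.5, Σy² = 163403.53, Σxy = 448.87
nΣxy − ΣxΣy = 1795.48 − 1884.24 = -88.76
nΣx² − (Σx)² = 6 − 5.76 = 0.24; nΣy² − (Σy)² = 653614.12 − 616382.01 = 37232.11
r = -88.76 / √(0.24 × 37232.11) = -88.76 / 94.5289 ≈ -0.9390

-0.9390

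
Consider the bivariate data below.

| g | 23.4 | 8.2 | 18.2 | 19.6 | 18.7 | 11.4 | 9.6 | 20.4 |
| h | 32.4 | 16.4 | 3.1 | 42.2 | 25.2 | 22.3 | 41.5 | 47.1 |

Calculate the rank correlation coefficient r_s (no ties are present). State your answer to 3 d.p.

Rank g: 8, 1, 4, 6, 5, 3, 2, 7
Rank h: 5, 2, 1, 7, 4, 3, 6, 8
d = rank(g) − rank(h): 3, -1, 3, -1, 1, 0, -4, -1; Σd² = 38
ρ = 1 − 6Σd² / [n(n²−1)] = 1 − 6×38 / (8×63) = 1 − 228/504 ≈ 0.548

0.548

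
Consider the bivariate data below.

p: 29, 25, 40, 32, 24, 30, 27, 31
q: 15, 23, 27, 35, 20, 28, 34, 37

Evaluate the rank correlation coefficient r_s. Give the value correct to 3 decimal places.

Rank p: 4, 2, 8, 7, 1, 5, 3, 6
Rank q: 1, 3, 4, 7, 2, 5, 6, 8
d = rank(p) − rank(q): 3, -1, 4, 0, -1, 0, -3, -2; Σd² = 40
ρ = 1 − 6Σd² / [n(n²−1)] = 1 − 6×40 / (8×63) = 1 − 240/504 ≈ 0.524

0.524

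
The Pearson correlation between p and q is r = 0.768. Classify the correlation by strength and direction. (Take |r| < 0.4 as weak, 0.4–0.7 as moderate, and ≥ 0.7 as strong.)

strong positive

r = 0.768 > 0 so the relationship is positive.
|r| = 0.768, which falls in the strong range.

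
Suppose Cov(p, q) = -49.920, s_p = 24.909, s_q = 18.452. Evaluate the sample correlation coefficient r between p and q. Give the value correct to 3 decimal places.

r = Cov(p,q) / (s_p · s_q) = -49.920 / (24.909 × 18.452)
  = -49.920 / 459.6209 ≈ -0.109

-0.109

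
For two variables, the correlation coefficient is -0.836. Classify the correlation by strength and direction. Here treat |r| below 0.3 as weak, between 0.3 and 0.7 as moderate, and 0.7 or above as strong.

strong negative

r = -0.836 < 0 so the relationship is negative.
|r| = 0.836, which falls in the strong range.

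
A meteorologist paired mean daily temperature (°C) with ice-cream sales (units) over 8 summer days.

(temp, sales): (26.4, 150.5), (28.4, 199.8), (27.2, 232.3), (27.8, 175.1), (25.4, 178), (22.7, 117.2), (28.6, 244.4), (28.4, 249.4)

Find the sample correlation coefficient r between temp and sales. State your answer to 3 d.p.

0.813

n = 8, Σx = 214.9, Σy = 1546.7, Σx² = 5801.17, Σy² = 314545.15, Σxy = 42088.3
nΣxy − ΣxΣy = 336706.4 − 332385.83 = 4320.57
nΣx² − (Σx)² = 46409.36 − 46182.01 = 227.35; nΣy² − (Σy)² = 2516361.2 − 2392280.89 = 124080.31
r = 4320.57 / √(227.35 × 124080.31) = 4320.57 / 5311.2765 ≈ 0.813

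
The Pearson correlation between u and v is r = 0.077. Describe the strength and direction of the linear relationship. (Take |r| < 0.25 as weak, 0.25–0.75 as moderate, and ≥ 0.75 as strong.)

weak positive

r = 0.077 > 0 so the relationship is positive.
|r| = 0.077, which falls in the weak range.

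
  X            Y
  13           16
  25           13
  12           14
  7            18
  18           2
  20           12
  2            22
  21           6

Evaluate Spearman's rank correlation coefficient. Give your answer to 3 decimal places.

Rank X: 4, 8, 3, 2, 5, 6, 1, 7
Rank Y: 6, 4, 5, 7, 1, 3, 8, 2
d = rank(X) − rank(Y): -2, 4, -2, -5, 4, 3, -7, 5; Σd² = 148
ρ = 1 − 6Σd² / [n(n²−1)] = 1 − 6×148 / (8×63) = 1 − 888/504 ≈ -0.762

-0.762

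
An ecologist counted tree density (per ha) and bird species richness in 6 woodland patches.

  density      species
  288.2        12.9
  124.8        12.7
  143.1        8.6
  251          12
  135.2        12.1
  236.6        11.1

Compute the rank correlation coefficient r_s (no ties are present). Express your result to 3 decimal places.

Rank density: 6, 1, 3, 5, 2, 4
Rank species: 6, 5, 1, 3, 4, 2
d = rank(density) − rank(species): 0, -4, 2, 2, -2, 2; Σd² = 32
ρ = 1 − 6Σd² / [n(n²−1)] = 1 − 6×32 / (6×35) = 1 − 192/210 ≈ 0.086

0.086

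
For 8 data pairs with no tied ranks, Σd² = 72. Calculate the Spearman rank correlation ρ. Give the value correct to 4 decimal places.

0.1429

ρ = 1 − 6Σd² / [n(n²−1)] = 1 − 6×72 / (8×63)
  = 1 − 432/504 = 1 − 0.85714 ≈ 0.1429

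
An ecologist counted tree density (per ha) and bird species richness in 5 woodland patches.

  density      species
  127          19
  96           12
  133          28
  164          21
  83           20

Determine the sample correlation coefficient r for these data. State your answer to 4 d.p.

n = 5, Σx = 603, Σy = 100, Σx² = 76819, Σy² = 2130, Σxy = 12393
nΣxy − ΣxΣy = 61965 − 60300 = 1665
nΣx² − (Σx)² = 384095 − 363609 = 20486; nΣy² − (Σy)² = 10650 − 10000 = 650
r = 1665 / √(20486 × 650) = 1665 / 3649.0958 ≈ 0.4563

0.4563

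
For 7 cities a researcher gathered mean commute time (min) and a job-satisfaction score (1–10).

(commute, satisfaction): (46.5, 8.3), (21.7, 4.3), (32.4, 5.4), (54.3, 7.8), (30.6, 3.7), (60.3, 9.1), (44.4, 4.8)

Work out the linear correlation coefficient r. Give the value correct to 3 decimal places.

n = 7, Σx = 290.2, Σy = 43.4, Σx² = 13175.2, Σy² = 296.92, Σxy = 1952.83
nΣxy − ΣxΣy = 13669.81 − 12594.68 = 1075.13
nΣx² − (Σx)² = 92226.4 − 84216.04 = 8010.36; nΣy² − (Σy)² = 2078.44 − 1883.56 = 194.88
r = 1075.13 / √(8010.36 × 194.88) = 1075.13 / 1249.4234 ≈ 0.861

0.861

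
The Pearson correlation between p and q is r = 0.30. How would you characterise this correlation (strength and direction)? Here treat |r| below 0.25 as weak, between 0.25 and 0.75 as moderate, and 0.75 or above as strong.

r = 0.30 > 0 so the relationship is positive.
|r| = 0.30, which falls in the moderate range.

moderate positive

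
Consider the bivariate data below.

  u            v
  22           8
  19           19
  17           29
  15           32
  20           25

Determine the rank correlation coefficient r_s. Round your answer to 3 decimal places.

-0.900

Rank u: 5, 3, 2, 1, 4
Rank v: 1, 2, 4, 5, 3
d = rank(u) − rank(v): 4, 1, -2, -4, 1; Σd² = 38
ρ = 1 − 6Σd² / [n(n²−1)] = 1 − 6×38 / (5×24) = 1 − 228/120 ≈ -0.900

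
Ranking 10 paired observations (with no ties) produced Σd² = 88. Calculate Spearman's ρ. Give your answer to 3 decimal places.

ρ = 1 − 6Σd² / [n(n²−1)] = 1 − 6×88 / (10×99)
  = 1 − 528/990 = 1 − 0.5333 ≈ 0.467

0.467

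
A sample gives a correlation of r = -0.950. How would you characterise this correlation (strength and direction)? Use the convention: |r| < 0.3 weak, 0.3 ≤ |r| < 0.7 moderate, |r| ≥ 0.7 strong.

r = -0.950 < 0 so the relationship is negative.
|r| = 0.950, which falls in the strong range.

strong negative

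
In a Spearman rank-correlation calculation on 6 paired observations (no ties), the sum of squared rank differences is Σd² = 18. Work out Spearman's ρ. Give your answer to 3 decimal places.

ρ = 1 − 6Σd² / [n(n²−1)] = 1 − 6×18 / (6×35)
  = 1 − 108/210 = 1 − 0.5143 ≈ 0.486

0.486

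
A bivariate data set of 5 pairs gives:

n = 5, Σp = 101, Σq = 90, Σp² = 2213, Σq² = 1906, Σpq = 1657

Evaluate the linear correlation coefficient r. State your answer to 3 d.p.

r = (nΣpq − ΣpΣq) / √[(nΣp² − (Σp)²)(nΣq² − (Σq)²)]
Numerator: 5×1657 − 101×90 = -805
Denominator: √[(11065 − 10201)(9530 − 8100)] = √[864 × 1430] = 1111.5395
r = -805 / 1111.5395 ≈ -0.724

-0.724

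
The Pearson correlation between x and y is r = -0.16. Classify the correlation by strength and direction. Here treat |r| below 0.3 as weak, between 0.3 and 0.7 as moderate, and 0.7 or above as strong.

r = -0.16 < 0 so the relationship is negative.
|r| = 0.16, which falls in the weak range.

weak negative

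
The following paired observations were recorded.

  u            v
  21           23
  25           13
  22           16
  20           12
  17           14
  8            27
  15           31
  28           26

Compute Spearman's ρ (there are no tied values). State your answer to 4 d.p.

Rank u: 5, 7, 6, 4, 3, 1, 2, 8
Rank v: 5, 2, 4, 1, 3, 7, 8, 6
d = rank(u) − rank(v): 0, 5, 2, 3, 0, -6, -6, 2; Σd² = 114
ρ = 1 − 6Σd² / [n(n²−1)] = 1 − 6×114 / (8×63) = 1 − 684/504 ≈ -0.3571

-0.3571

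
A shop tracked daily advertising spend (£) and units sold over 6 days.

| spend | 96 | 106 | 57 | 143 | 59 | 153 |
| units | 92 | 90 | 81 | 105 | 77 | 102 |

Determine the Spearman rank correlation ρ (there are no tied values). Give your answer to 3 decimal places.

0.829

Rank spend: 3, 4, 1, 5, 2, 6
Rank units: 4, 3, 2, 6, 1, 5
d = rank(spend) − rank(units): -1, 1, -1, -1, 1, 1; Σd² = 6
ρ = 1 − 6Σd² / [n(n²−1)] = 1 − 6×6 / (6×35) = 1 − 36/210 ≈ 0.829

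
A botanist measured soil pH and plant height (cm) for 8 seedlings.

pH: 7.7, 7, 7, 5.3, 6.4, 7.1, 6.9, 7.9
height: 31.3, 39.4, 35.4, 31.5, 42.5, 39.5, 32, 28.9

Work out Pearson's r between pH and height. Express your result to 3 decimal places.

n = 8, Σx = 55.3, Σy = 280.5, Σx² = 386.77, Σy² = 10003.17, Σxy = 1933.12
nΣxy − ΣxΣy = 15464.96 − 15511.65 = -46.69
nΣx² − (Σx)² = 3094.16 − 3058.09 = 36.07; nΣy² − (Σy)² = 80025.36 − 78680.25 = 1345.11
r = -46.69 / √(36.07 × 1345.11) = -46.69 / 220.2683 ≈ -0.212

-0.212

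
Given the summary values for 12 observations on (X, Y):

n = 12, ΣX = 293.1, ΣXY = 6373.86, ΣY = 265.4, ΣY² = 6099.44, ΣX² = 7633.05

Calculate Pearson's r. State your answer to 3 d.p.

-0.329

r = (nΣXY − ΣXΣY) / √[(nΣX² − (ΣX)²)(nΣY² − (ΣY)²)]
Numerator: 12×6373.86 − 293.1×265.4 = -1302.42
Denominator: √[(91596.6 − 85907.61)(73193.28 − 70437.16)] = √[5688.99 × 2756.12] = 3959.7398
r = -1302.42 / 3959.7398 ≈ -0.329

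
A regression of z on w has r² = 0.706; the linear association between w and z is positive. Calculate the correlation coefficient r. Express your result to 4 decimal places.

0.8402

|r| = √0.706 = 0.8402
The association is positive, so r = 0.8402.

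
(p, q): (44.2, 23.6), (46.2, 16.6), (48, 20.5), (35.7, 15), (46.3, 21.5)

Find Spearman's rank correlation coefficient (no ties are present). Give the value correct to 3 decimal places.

Rank p: 2, 3, 5, 1, 4
Rank q: 5, 2, 3, 1, 4
d = rank(p) − rank(q): -3, 1, 2, 0, 0; Σd² = 14
ρ = 1 − 6Σd² / [n(n²−1)] = 1 − 6×14 / (5×24) = 1 − 84/120 ≈ 0.300

0.300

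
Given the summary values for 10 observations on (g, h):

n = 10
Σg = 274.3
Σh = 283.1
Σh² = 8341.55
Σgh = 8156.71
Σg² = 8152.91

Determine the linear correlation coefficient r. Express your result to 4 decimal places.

0.8629

r = (nΣgh − ΣgΣh) / √[(nΣg² − (Σg)²)(nΣh² − (Σh)²)]
Numerator: 10×8156.71 − 274.3×283.1 = 3912.77
Denominator: √[(81529.1 − 75240.49)(83415.5 − 80145.61)] = √[6288.61 × 3269.89] = 4534.6514
r = 3912.77 / 4534.6514 ≈ 0.8629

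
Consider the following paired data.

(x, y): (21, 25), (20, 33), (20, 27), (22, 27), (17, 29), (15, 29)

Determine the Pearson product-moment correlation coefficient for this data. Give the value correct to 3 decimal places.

-0.314

n = 6, Σx = 115, Σy = 170, Σx² = 2239, Σy² = 4854, Σxy = 3247
nΣxy − ΣxΣy = 19482 − 19550 = -68
nΣx² − (Σx)² = 13434 − 13225 = 209; nΣy² − (Σy)² = 29124 − 28900 = 224
r = -68 / √(209 × 224) = -68 / 216.3701 ≈ -0.314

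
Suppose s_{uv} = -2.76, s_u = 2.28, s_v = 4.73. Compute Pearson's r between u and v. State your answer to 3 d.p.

-0.256

r = Cov(u,v) / (s_u · s_v) = -2.76 / (2.28 × 4.73)
  = -2.76 / 10.7844 ≈ -0.256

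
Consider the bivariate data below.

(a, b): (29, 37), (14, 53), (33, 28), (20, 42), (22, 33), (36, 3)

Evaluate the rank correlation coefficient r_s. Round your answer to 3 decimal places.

-0.943

Rank a: 4, 1, 5, 2, 3, 6
Rank b: 4, 6, 2, 5, 3, 1
d = rank(a) − rank(b): 0, -5, 3, -3, 0, 5; Σd² = 68
ρ = 1 − 6Σd² / [n(n²−1)] = 1 − 6×68 / (6×35) = 1 − 408/210 ≈ -0.943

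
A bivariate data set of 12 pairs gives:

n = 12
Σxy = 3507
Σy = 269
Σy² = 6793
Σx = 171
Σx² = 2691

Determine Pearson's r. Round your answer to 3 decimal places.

r = (nΣxy − ΣxΣy) / √[(nΣx² − (Σx)²)(nΣy² − (Σy)²)]
Numerator: 12×3507 − 171×269 = -3915
Denominator: √[(32292 − 29241)(81516 − 72361)] = √[3051 × 9155] = 5285.0643
r = -3915 / 5285.0643 ≈ -0.741

-0.741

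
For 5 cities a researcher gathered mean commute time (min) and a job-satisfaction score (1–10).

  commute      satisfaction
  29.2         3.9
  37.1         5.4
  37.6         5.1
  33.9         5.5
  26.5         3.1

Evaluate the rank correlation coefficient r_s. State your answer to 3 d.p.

0.600

Rank commute: 2, 4, 5, 3, 1
Rank satisfaction: 2, 4, 3, 5, 1
d = rank(commute) − rank(satisfaction): 0, 0, 2, -2, 0; Σd² = 8
ρ = 1 − 6Σd² / [n(n²−1)] = 1 − 6×8 / (5×24) = 1 − 48/120 ≈ 0.600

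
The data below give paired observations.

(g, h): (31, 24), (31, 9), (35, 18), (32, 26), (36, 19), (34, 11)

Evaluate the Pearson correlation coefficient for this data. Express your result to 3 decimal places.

-0.080

n = 6, Σg = 199, Σh = 107, Σg² = 6623, Σh² = 2139, Σgh = 3543
nΣgh − ΣgΣh = 21258 − 21293 = -35
nΣg² − (Σg)² = 39738 − 39601 = 137; nΣh² − (Σh)² = 12834 − 11449 = 1385
r = -35 / √(137 × 1385) = -35 / 435.5973 ≈ -0.080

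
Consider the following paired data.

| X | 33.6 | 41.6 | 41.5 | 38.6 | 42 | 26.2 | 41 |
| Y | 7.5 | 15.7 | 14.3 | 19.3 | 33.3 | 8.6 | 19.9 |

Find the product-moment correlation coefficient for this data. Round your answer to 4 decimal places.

0.6595

n = 7, ΣX = 264.5, ΣY = 118.6, ΣX² = 10203.17, ΣY² = 2458.58, ΣXY = 4683.37
nΣXY − ΣXΣY = 32783.59 − 31369.7 = 1413.89
nΣX² − (ΣX)² = 71422.19 − 69960.25 = 1461.94; nΣY² − (ΣY)² = 17210.06 − 14065.96 = 3144.1
r = 1413.89 / √(1461.94 × 3144.1) = 1413.89 / 2143.9416 ≈ 0.6595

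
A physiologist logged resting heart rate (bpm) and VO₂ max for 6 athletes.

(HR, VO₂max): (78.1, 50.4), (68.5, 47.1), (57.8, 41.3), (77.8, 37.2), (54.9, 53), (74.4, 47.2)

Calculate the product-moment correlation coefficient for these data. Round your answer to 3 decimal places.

-0.262

n = 6, Σx = 411.5, Σy = 276.2, Σx² = 28734.91, Σy² = 12884.94, Σxy = 18865.27
nΣxy − ΣxΣy = 113191.62 − 113656.3 = -464.68
nΣx² − (Σx)² = 172409.46 − 169332.25 = 3077.21; nΣy² − (Σy)² = 77309.64 − 76286.44 = 1023.2
r = -464.68 / √(3077.21 × 1023.2) = -464.68 / 1774.4298 ≈ -0.262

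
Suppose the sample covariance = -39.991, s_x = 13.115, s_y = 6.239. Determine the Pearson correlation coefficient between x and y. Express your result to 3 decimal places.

r = Cov(x,y) / (s_x · s_y) = -39.991 / (13.115 × 6.239)
  = -39.991 / 81.8245 ≈ -0.489

-0.489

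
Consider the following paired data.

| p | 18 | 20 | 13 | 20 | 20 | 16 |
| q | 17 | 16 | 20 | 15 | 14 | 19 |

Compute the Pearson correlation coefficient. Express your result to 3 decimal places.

-0.942

n = 6, Σp = 107, Σq = 101, Σp² = 1949, Σq² = 1727, Σpq = 1770
nΣpq − ΣpΣq = 10620 − 10807 = -187
nΣp² − (Σp)² = 11694 − 11449 = 245; nΣq² − (Σq)² = 10362 − 10201 = 161
r = -187 / √(245 × 161) = -187 / 198.6077 ≈ -0.942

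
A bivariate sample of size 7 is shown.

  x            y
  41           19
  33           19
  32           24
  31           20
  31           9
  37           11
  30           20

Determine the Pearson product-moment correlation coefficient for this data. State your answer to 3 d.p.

n = 7, Σx = 235, Σy = 122, Σx² = 7985, Σy² = 2300, Σxy = 4080
nΣxy − ΣxΣy = 28560 − 28670 = -110
nΣx² − (Σx)² = 55895 − 55225 = 670; nΣy² − (Σy)² = 16100 − 14884 = 1216
r = -110 / √(670 × 1216) = -110 / 902.6184 ≈ -0.122

-0.122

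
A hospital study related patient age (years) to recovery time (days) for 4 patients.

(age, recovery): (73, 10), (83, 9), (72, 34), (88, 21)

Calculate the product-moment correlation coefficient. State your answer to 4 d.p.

-0.2676

n = 4, Σx = 316, Σy = 74, Σx² = 25146, Σy² = 1778, Σxy = 5773
nΣxy − ΣxΣy = 23092 − 23384 = -292
nΣx² − (Σx)² = 100584 − 99856 = 728; nΣy² − (Σy)² = 7112 − 5476 = 1636
r = -292 / √(728 × 1636) = -292 / 1091.3331 ≈ -0.2676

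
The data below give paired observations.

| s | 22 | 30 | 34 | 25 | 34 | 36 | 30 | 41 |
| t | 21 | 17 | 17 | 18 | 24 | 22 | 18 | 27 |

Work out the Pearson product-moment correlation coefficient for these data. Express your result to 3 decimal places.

n = 8, Σs = 252, Σt = 164, Σs² = 8198, Σt² = 3456, Σst = 5255
nΣst − ΣsΣt = 42040 − 41328 = 712
nΣs² − (Σs)² = 65584 − 63504 = 2080; nΣt² − (Σt)² = 27648 − 26896 = 752
r = 712 / √(2080 × 752) = 712 / 1250.6638 ≈ 0.569

0.569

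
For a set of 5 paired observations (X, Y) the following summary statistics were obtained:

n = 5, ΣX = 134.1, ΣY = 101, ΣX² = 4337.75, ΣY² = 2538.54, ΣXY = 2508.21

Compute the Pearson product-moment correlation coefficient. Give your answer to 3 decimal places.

r = (nΣXY − ΣXΣY) / √[(nΣX² − (ΣX)²)(nΣY² − (ΣY)²)]
Numerator: 5×2508.21 − 134.1×101 = -1003.05
Denominator: √[(21688.75 − 17982.81)(12692.7 − 10201)] = √[3705.94 × 2491.7] = 3038.7647
r = -1003.05 / 3038.7647 ≈ -0.330

-0.330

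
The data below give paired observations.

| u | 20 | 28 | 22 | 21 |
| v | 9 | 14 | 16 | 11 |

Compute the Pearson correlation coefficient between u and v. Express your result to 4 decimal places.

n = 4, Σu = 91, Σv = 50, Σu² = 2109, Σv² = 654, Σuv = 1155
nΣuv − ΣuΣv = 4620 − 4550 = 70
nΣu² − (Σu)² = 8436 − 8281 = 155; nΣv² − (Σv)² = 2616 − 2500 = 116
r = 70 / √(155 × 116) = 70 / 134.0895 ≈ 0.5220

0.5220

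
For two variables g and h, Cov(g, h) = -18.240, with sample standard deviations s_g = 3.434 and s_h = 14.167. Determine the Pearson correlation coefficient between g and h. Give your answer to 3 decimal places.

-0.375

r = Cov(g,h) / (s_g · s_h) = -18.240 / (3.434 × 14.167)
  = -18.240 / 48.6495 ≈ -0.375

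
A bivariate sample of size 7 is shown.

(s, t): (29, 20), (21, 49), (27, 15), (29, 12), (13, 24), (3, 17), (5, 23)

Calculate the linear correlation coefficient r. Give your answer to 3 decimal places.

-0.076

n = 7, Σs = 127, Σt = 160, Σs² = 3055, Σt² = 4564, Σst = 2840
nΣst − ΣsΣt = 19880 − 20320 = -440
nΣs² − (Σs)² = 21385 − 16129 = 5256; nΣt² − (Σt)² = 31948 − 25600 = 6348
r = -440 / √(5256 × 6348) = -440 / 5776.2521 ≈ -0.076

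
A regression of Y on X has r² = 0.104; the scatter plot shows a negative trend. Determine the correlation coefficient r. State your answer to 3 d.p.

-0.322

|r| = √0.104 = 0.322
The association is negative, so r = −0.322.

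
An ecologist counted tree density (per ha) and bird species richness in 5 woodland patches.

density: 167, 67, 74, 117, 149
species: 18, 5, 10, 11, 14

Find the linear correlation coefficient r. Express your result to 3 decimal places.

0.930

n = 5, Σx = 574, Σy = 58, Σx² = 73744, Σy² = 766, Σxy = 7454
nΣxy − ΣxΣy = 37270 − 33292 = 3978
nΣx² − (Σx)² = 368720 − 329476 = 39244; nΣy² − (Σy)² = 3830 − 3364 = 466
r = 3978 / √(39244 × 466) = 3978 / 4276.4125 ≈ 0.930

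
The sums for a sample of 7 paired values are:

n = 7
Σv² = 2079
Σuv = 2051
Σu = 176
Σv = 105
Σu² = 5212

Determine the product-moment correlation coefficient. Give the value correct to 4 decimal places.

r = (nΣuv − ΣuΣv) / √[(nΣu² − (Σu)²)(nΣv² − (Σv)²)]
Numerator: 7×2051 − 176×105 = -4123
Denominator: √[(36484 − 30976)(14553 − 11025)] = √[5508 × 3528] = 4408.1996
r = -4123 / 4408.1996 ≈ -0.9353

-0.9353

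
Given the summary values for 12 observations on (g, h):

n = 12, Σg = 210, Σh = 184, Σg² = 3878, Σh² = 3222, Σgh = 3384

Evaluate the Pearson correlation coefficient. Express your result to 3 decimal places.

r = (nΣgh − ΣgΣh) / √[(nΣg² − (Σg)²)(nΣh² − (Σh)²)]
Numerator: 12×3384 − 210×184 = 1968
Denominator: √[(46536 − 44100)(38664 − 33856)] = √[2436 × 4808] = 3422.3220
r = 1968 / 3422.3220 ≈ 0.575

0.575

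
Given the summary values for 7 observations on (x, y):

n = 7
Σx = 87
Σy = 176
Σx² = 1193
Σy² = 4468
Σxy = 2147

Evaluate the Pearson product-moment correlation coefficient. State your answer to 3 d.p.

-0.584

r = (nΣxy − ΣxΣy) / √[(nΣx² − (Σx)²)(nΣy² − (Σy)²)]
Numerator: 7×2147 − 87×176 = -283
Denominator: √[(8351 − 7569)(31276 − 30976)] = √[782 × 300] = 484.3552
r = -283 / 484.3552 ≈ -0.584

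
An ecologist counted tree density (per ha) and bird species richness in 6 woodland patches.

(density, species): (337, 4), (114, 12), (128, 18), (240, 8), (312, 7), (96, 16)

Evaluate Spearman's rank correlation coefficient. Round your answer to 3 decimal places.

-0.829

Rank density: 6, 2, 3, 4, 5, 1
Rank species: 1, 4, 6, 3, 2, 5
d = rank(density) − rank(species): 5, -2, -3, 1, 3, -4; Σd² = 64
ρ = 1 − 6Σd² / [n(n²−1)] = 1 − 6×64 / (6×35) = 1 − 384/210 ≈ -0.829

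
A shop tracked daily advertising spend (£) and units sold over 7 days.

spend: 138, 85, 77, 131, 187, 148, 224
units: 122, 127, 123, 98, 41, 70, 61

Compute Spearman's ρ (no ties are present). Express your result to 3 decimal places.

-0.893

Rank spend: 4, 2, 1, 3, 6, 5, 7
Rank units: 5, 7, 6, 4, 1, 3, 2
d = rank(spend) − rank(units): -1, -5, -5, -1, 5, 2, 5; Σd² = 106
ρ = 1 − 6Σd² / [n(n²−1)] = 1 − 6×106 / (7×48) = 1 − 636/336 ≈ -0.893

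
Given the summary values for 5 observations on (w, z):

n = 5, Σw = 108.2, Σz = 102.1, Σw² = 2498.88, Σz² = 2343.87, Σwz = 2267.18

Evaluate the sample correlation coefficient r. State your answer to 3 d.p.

0.286

r = (nΣwz − ΣwΣz) / √[(nΣw² − (Σw)²)(nΣz² − (Σz)²)]
Numerator: 5×2267.18 − 108.2×102.1 = 288.68
Denominator: √[(12494.4 − 11707.24)(11719.35 − 10424.41)] = √[787.16 × 1294.94] = 1009.6162
r = 288.68 / 1009.6162 ≈ 0.286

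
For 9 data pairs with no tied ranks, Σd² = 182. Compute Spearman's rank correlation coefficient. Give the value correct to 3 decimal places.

-0.517

ρ = 1 − 6Σd² / [n(n²−1)] = 1 − 6×182 / (9×80)
  = 1 − 1092/720 = 1 − 1.5167 ≈ -0.517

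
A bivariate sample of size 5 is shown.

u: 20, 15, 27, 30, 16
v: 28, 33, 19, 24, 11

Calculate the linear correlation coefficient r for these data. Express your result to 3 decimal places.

-0.089

n = 5, Σu = 108, Σv = 115, Σu² = 2510, Σv² = 2931, Σuv = 2464
nΣuv − ΣuΣv = 12320 − 12420 = -100
nΣu² − (Σu)² = 12550 − 11664 = 886; nΣv² − (Σv)² = 14655 − 13225 = 1430
r = -100 / √(886 × 1430) = -100 / 1125.6021 ≈ -0.089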